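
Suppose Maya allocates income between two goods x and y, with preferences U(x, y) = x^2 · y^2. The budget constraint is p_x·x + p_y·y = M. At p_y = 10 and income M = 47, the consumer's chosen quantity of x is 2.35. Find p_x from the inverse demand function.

MU_x/MU_y = (2·y)/(2·x); tangency sets this equal to p_x/p_y.
Rearranging, p_y·y = p_x·x. Substituting into the budget gives p_x·x·(1 + 1) = M.
Demand: x*(p_x,p_y,M) = 0.5·M/p_x and y* = 0.5·M/p_y.
Set x* = 2.35 in the demand function and solve for p_x: p_x = 10.

p_x = 10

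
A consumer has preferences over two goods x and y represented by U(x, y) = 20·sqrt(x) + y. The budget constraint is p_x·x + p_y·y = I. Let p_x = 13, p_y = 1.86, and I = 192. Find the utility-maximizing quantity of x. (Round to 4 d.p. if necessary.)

Utility is quasi-linear in y; the FOC for x is 10/√x = p_x/p_y.
Solve: √x = 10·p_y/p_x, so x*(p_x,p_y) = (10·p_y/p_x)², and y* = (I − p_x·x*)/p_y.
Plugging in: x* = (10·1.86/13)² = 2.0471.

x* = 2.0471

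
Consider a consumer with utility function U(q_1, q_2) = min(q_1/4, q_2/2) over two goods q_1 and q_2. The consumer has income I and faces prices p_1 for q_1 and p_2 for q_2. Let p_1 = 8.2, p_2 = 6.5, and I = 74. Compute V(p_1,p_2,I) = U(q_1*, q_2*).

V = 1.6157

With perfect complements, no substitution: consume in ratio q_1:q_2 = 4:2.
Budget: p_1·q_1 + p_2·(1/2)·q_1 = I, so (4·p_1 + 2·p_2)·q_1 = 4·I.
Demand: q_1*(p_1,p_2,I) = 4·I/(4·p_1 + 2·p_2), q_2* = 2·I/(4·p_1 + 2·p_2).
Here 4·8.2 + 2·6.5 = 45.8, giving q_1* = 6.4629 and q_2* = 3.2314.
Utility at the optimum: U(6.4629, 3.2314) = 1.6157.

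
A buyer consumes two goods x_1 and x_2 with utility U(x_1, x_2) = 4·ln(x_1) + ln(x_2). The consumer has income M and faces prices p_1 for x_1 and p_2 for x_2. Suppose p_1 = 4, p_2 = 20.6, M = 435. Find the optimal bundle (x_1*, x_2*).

MU_x_1/MU_x_2 = (4·x_2)/(x_1); tangency sets this equal to p_1/p_2.
Rearranging, p_2·x_2 = (1/4)·p_1·x_1. Substituting into the budget gives p_1·x_1·(1 + (1/4)) = M.
Demand: x_1*(p_1,p_2,M) = 0.8·M/p_1 and x_2* = 0.2·M/p_2.
At p_1=4, p_2=20.6, M=435: x_1* = 0.8·435/4 = 87, x_2* = 4.2233.

x_1* = 87, x_2* = 4.2233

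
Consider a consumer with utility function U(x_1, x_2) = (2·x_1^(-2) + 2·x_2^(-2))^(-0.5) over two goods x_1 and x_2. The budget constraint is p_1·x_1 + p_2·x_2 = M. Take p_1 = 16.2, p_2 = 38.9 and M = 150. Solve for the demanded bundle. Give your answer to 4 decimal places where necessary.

x_1* = 3.315, x_2* = 2.4755

MU_x_1 ∝ 2·x_1^(-3), MU_x_2 ∝ 2·x_2^(-3), so MRS = (x_2/x_1)^(3) = p_1/p_2.
Hence x_2/x_1 = (p_1/p_2)^(1/(3)), i.e. raised to the 1/3 power.
With the ratio pinned down, the budget gives x_1* = M/(p_1 + p_2·(x_2/x_1)) and x_2* = (x_2/x_1)·x_1*.
Numerically x_2/x_1 = 0.746773, so x_1* = 150/(16.2 + 38.9·0.746773) = 3.315 and x_2* = 0.746773·3.315 = 2.4755.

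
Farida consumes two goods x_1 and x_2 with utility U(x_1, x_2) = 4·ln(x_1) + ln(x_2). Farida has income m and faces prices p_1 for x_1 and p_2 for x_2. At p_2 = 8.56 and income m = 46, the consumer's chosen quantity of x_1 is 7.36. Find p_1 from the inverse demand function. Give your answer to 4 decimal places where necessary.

Tangency: MRS = 4·x_2/x_1 = p_1/p_2.
Rearranging, p_2·x_2 = (1/4)·p_1·x_1. Substituting into the budget gives p_1·x_1·(1 + (1/4)) = m.
Demand: x_1*(p_1,p_2,m) = 0.8·m/p_1 and x_2* = 0.2·m/p_2.
Set x_1* = 7.36 in the demand function and solve for p_1: p_1 = 5.

p_1 = 5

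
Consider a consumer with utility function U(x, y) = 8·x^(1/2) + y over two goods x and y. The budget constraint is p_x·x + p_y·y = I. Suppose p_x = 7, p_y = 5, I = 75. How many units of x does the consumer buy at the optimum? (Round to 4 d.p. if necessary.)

Utility is quasi-linear in y; the FOC for x is 4/√x = p_x/p_y.
Solve: √x = 4·p_y/p_x, so x*(p_x,p_y) = (4·p_y/p_x)², and y* = (I − p_x·x*)/p_y.
Plugging in: x* = (4·5/7)² = 8.1633.

x* = 8.1633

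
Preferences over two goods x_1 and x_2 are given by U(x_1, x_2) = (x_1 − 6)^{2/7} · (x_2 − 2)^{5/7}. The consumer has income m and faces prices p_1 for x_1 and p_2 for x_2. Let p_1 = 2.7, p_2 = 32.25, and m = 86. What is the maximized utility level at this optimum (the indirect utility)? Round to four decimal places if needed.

Discretionary income = 86 − 6·2.7 − 2·32.25 = 5.3; x_1* = 6 + 2/7·5.3/2.7 = 6.5608; x_2* = 2 + 5/7·5.3/32.25 = 2.1174.
Utility at the optimum: U(6.5608, 2.1174) = 0.1835.

V = 0.1835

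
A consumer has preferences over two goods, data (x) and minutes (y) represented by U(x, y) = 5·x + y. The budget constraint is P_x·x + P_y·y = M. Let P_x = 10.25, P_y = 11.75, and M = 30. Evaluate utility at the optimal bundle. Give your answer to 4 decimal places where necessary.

Perfect substitutes: compare marginal utility per dollar. 5/P_x vs 1/P_y → 0.4878 vs 0.0851.
x gives more utility per dollar, so spend all income on x: x* = M/P_x, y* = 0.
Numerically: x* = 2.9268, y* = 0.
Utility at the optimum: U(2.9268, 0) = 14.6341.

V = 14.6341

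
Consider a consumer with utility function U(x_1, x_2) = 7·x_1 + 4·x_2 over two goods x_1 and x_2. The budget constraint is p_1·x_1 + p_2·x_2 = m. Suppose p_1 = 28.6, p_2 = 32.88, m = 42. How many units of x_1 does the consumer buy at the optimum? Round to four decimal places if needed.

x_1* = 1.4685

Perfect substitutes: compare marginal utility per dollar. 7/p_1 vs 4/p_2 → 0.2448 vs 0.1217.
x_1 gives more utility per dollar, so spend all income on x_1: x_1* = m/p_1, x_2* = 0.
Numerically: x_1* = 1.4685, x_2* = 0.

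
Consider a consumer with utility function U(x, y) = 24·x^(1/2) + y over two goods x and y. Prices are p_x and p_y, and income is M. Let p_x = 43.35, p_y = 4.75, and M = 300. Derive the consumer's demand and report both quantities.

x* = 1.7289, y* = 47.3793

Set MRS = p_x/p_y: 12·x^(−1/2) = p_x/p_y.
Solve: √x = 12·p_y/p_x, so x*(p_x,p_y) = (12·p_y/p_x)², and y* = (M − p_x·x*)/p_y.
Plugging in: x* = (12·4.75/43.35)² = 1.7289, y* = 47.3793.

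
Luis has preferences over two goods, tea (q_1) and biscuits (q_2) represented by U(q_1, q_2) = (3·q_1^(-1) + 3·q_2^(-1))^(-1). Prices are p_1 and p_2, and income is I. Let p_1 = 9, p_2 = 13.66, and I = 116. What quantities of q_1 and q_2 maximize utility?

MRS = MU_q_1/MU_q_2 = (q_2/q_1)^(2). Set equal to p_1/p_2.
Solve for the ratio: q_2/q_1 = [p_1/p_2]^(0.5).
Substitute q_2 = (q_2/q_1)·q_1 into the budget: q_1* = I/(p_1 + p_2·(q_2/q_1)).
Numerically q_2/q_1 = 0.811701, so q_1* = 116/(9 + 13.66·0.811701) = 5.7746 and q_2* = 0.811701·5.7746 = 4.6873.

q_1* = 5.7746, q_2* = 4.6873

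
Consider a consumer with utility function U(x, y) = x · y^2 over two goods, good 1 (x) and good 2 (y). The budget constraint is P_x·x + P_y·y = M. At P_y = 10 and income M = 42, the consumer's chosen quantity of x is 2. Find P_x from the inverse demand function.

P_x = 7

Tangency: MRS = (1/2)·y/x = P_x/P_y.
So P_y·y = 2·P_x·x; combined with the budget, a share 1/3 of income goes to x.
Demand: x*(P_x,P_y,M) = 1/3·M/P_x and y* = 2/3·M/P_y.
Set x* = 2 in the demand function and solve for P_x: P_x = 7.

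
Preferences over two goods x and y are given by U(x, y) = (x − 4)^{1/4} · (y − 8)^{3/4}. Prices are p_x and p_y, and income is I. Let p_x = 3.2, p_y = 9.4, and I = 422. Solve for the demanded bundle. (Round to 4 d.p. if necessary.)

MRS = (1/3)·(y−8)/(x−4). Tangency with p_x/p_y gives y−8 = 3·(p_x/p_y)·(x−4).
Substituting into the budget: x* = 4 + 0.25·(I − 4·p_x − 8·p_y)/p_x, and y* = 8 + 0.75·(…)/p_y.
Discretionary income = 422 − 4·3.2 − 8·9.4 = 334; x* = 4 + 0.25·334/3.2 = 30.0938; y* = 8 + 0.75·334/9.4 = 34.6489.

x* = 30.0938, y* = 34.6489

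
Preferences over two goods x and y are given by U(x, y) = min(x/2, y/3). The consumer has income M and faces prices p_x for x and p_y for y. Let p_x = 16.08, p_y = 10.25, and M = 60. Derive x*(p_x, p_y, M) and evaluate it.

x* = 1.9075

Leontief preferences: the optimum is at the kink where x/2 = y/3, i.e. y = (3/2)·x.
Budget: p_x·x + p_y·(3/2)·x = M, so (2·p_x + 3·p_y)·x = 2·M.
Demand: x*(p_x,p_y,M) = 2·M/(2·p_x + 3·p_y), y* = 3·M/(2·p_x + 3·p_y).
Here 2·16.08 + 3·10.25 = 62.91, giving x* = 1.9075.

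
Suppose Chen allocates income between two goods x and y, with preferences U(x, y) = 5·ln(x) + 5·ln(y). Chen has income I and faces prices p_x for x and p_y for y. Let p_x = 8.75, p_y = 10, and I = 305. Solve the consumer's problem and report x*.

x* = 17.4286

Demand: x*(p_x,p_y,I) = 0.5·I/p_x and y* = 0.5·I/p_y.
At p_x=8.75, p_y=10, I=305: x* = 0.5·305/8.75 = 17.4286.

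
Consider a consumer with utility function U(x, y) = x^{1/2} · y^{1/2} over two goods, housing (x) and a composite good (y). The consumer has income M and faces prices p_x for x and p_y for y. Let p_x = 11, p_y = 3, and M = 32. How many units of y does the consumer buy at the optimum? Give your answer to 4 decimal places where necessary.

y* = 5.3333

Demand: x*(p_x,p_y,M) = 0.5·M/p_x and y* = 0.5·M/p_y.
At p_x=11, p_y=3, M=32: y* = 0.5·32/3 = 5.3333.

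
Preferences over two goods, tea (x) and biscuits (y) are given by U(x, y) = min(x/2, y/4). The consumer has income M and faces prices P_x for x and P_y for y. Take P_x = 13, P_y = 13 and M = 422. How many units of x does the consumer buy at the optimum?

x* = 10.8205

With perfect complements, no substitution: consume in ratio x:y = 2:4.
Budget: P_x·x + P_y·2·x = M, so (2·P_x + 4·P_y)·x = 2·M.
Demand: x*(P_x,P_y,M) = 2·M/(2·P_x + 4·P_y), y* = 4·M/(2·P_x + 4·P_y).
Here 2·13 + 4·13 = 78, giving x* = 10.8205.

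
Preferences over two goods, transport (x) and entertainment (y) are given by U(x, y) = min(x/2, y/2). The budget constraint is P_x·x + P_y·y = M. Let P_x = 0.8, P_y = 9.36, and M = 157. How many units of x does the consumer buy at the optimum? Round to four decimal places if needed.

Demand: x*(P_x,P_y,M) = 2·M/(2·P_x + 2·P_y), y* = 2·M/(2·P_x + 2·P_y).
Here 2·0.8 + 2·9.36 = 20.32, giving x* = 15.4528.

x* = 15.4528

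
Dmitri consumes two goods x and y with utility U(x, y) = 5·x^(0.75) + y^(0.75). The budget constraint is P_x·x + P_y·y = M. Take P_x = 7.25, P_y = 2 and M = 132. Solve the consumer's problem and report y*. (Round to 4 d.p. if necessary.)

With the ratio pinned down, the budget gives x* = M/(P_x + P_y·(y/x)) and y* = (y/x)·x*.
Numerically y/x = 0.276282, so x* = 132/(7.25 + 2·0.276282) = 16.9175 and y* = 0.276282·16.9175 = 4.674.

y* = 4.674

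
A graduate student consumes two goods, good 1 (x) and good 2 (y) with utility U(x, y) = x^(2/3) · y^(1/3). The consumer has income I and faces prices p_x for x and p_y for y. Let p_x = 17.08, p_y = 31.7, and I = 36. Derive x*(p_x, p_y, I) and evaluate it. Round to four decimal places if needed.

MU_x/MU_y = (2/3·y)/(1/3·x); tangency sets this equal to p_x/p_y.
Rearranging, p_y·y = (1/2)·p_x·x. Substituting into the budget gives p_x·x·(1 + (1/2)) = I.
Demand: x*(p_x,p_y,I) = 2/3·I/p_x and y* = 1/3·I/p_y.
At p_x=17.08, p_y=31.7, I=36: x* = 2/3·36/17.08 = 1.4052.

x* = 1.4052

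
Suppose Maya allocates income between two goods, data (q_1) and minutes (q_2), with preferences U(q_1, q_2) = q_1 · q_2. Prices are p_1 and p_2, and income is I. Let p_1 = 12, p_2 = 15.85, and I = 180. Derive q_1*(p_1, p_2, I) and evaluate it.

q_1* = 7.5

The MRS is q_2/q_1. Set MRS = p_1/p_2.
So p_2·q_2 = p_1·q_1; combined with the budget, a share 0.5 of income goes to q_1.
Demand: q_1*(p_1,p_2,I) = 0.5·I/p_1 and q_2* = 0.5·I/p_2.
At p_1=12, p_2=15.85, I=180: q_1* = 0.5·180/12 = 7.5.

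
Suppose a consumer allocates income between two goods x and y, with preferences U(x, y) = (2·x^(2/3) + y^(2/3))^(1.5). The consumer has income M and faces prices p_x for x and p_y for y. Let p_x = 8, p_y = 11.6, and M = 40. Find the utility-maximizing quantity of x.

x* = 4.7194

From the CES first-order condition, 2·(y/x)^(1/3) = p_x/p_y.
Solve for the ratio: y/x = [(1/2)·p_x/p_y]^(3).
Substitute y = (y/x)·x into the budget: x* = M/(p_x + p_y·(y/x)).
Numerically y/x = 0.041002, so x* = 40/(8 + 11.6·0.041002) = 4.7194.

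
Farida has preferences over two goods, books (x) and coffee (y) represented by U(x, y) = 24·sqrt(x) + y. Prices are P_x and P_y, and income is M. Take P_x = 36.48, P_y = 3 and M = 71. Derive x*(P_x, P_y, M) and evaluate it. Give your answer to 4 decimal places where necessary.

MU_x = 12/√x, MU_y = 1. Tangency: 12/√x = P_x/P_y.
Thus x* = (12·P_y/P_x)² — independent of M — with the rest of income spent on y.
Plugging in: x* = (12·3/36.48)² = 0.9739.

x* = 0.9739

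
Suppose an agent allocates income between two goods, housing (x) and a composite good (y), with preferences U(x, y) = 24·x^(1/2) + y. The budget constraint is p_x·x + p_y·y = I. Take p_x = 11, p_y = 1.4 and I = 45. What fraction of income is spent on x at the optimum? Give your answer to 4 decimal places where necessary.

Utility is quasi-linear in y; the FOC for x is 12/√x = p_x/p_y.
Solve: √x = 12·p_y/p_x, so x*(p_x,p_y) = (12·p_y/p_x)², and y* = (I − p_x·x*)/p_y.
Plugging in: x* = (12·1.4/11)² = 2.3326, y* = 13.8156.
Expenditure on x: 11·2.3326 = 25.6582; share = 0.5702.

share on x = 0.5702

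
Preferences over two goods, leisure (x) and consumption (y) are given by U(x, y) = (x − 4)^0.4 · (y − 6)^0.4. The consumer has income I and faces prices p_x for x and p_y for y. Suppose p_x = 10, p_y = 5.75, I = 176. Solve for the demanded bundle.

x* = 9.075, y* = 14.8261

Let x' = x−4, y' = y−6. MRS = y'/x' = p_x/p_y.
After buying the subsistence bundle (4, 6), a share 0.5 of the remaining income goes to x: x* = 4 + 0.5·(I − 4p_x − 6p_y)/p_x.
Discretionary income = 176 − 4·10 − 6·5.75 = 101.5; x* = 4 + 0.5·101.5/10 = 9.075; y* = 6 + 0.5·101.5/5.75 = 14.8261.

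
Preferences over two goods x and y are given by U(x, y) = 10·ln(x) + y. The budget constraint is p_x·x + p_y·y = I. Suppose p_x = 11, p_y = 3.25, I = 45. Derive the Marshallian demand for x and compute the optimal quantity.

x* = 2.9545

Set MRS = p_x/p_y: (10/x)/1 = p_x/p_y.
So x*(p_x,p_y) = 10·p_y/p_x, independent of income; and y* = (I − 10·p_y)/p_y.
At the given prices: x* = 10·3.25/11 = 2.9545.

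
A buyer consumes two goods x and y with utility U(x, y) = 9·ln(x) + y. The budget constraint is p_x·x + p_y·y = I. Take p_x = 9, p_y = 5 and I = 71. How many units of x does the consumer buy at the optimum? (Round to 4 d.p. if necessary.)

MU_x = 9/x, MU_y = 1. Tangency: 9/x = p_x/p_y.
So x*(p_x,p_y) = 9·p_y/p_x, independent of income; and y* = (I − 9·p_y)/p_y.
At the given prices: x* = 9·5/9 = 5.

x* = 5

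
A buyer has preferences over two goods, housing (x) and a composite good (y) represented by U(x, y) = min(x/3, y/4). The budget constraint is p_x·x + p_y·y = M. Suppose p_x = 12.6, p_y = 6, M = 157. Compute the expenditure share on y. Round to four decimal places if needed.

share on y = 0.3883

With perfect complements, no substitution: consume in ratio x:y = 3:4.
Budget: p_x·x + p_y·(4/3)·x = M, so (3·p_x + 4·p_y)·x = 3·M.
Demand: x*(p_x,p_y,M) = 3·M/(3·p_x + 4·p_y), y* = 4·M/(3·p_x + 4·p_y).
Here 3·12.6 + 4·6 = 61.8, giving x* = 7.6214 and y* = 10.1618.
Expenditure on y: 6·10.1618 = 60.9709; share = 0.3883.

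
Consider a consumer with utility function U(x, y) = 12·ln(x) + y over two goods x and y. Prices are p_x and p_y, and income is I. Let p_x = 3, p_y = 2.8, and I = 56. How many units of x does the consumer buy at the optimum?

x* = 11.2

At the given prices: x* = 12·2.8/3 = 11.2.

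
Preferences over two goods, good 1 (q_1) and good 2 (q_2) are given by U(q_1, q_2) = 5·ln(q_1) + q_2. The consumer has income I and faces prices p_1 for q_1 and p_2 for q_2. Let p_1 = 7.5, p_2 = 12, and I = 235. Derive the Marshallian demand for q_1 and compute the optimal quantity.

So q_1*(p_1,p_2) = 5·p_2/p_1, independent of income; and q_2* = (I − 5·p_2)/p_2.
At the given prices: q_1* = 5·12/7.5 = 8.

q_1* = 8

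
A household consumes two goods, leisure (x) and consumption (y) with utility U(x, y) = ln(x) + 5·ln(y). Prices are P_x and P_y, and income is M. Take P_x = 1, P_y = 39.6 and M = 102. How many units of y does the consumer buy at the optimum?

MU_x/MU_y = (y)/(5·x); tangency sets this equal to P_x/P_y.
Rearranging, P_y·y = 5·P_x·x. Substituting into the budget gives P_x·x·(1 + 5) = M.
Demand: x*(P_x,P_y,M) = 1/6·M/P_x and y* = 5/6·M/P_y.
At P_x=1, P_y=39.6, M=102: y* = 5/6·102/39.6 = 2.1465.

y* = 2.1465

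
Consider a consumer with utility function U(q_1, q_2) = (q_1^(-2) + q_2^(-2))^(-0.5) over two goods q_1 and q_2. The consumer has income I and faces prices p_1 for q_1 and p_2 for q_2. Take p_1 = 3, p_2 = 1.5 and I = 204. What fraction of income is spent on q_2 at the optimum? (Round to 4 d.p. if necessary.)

From the CES first-order condition, (q_2/q_1)^(3) = p_1/p_2.
Solve for the ratio: q_2/q_1 = [p_1/p_2]^(1/3).
Substitute q_2 = (q_2/q_1)·q_1 into the budget: q_1* = I/(p_1 + p_2·(q_2/q_1)).
Numerically q_2/q_1 = 1.259921, so q_1* = 204/(3 + 1.5·1.259921) = 41.7188 and q_2* = 1.259921·41.7188 = 52.5624.
Expenditure on q_2: 1.5·52.5624 = 78.8436; share = 0.3865.

share on q_2 = 0.3865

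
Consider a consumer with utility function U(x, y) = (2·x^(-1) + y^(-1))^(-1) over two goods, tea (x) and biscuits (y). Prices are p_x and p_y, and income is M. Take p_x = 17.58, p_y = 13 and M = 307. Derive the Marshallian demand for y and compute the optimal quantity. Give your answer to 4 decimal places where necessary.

y* = 8.9298

Substitute y = (y/x)·x into the budget: x* = M/(p_x + p_y·(y/x)).
Numerically y/x = 0.822286, so x* = 307/(17.58 + 13·0.822286) = 10.8597 and y* = 0.822286·10.8597 = 8.9298.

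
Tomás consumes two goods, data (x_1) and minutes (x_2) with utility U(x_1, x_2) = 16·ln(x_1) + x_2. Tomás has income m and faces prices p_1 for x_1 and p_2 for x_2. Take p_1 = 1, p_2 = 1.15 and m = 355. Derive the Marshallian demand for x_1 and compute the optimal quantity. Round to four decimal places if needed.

MU_x_1 = 16/x_1, MU_x_2 = 1. Tangency: 16/x_1 = p_1/p_2.
So x_1*(p_1,p_2) = 16·p_2/p_1, independent of income; and x_2* = (m − 16·p_2)/p_2.
At the given prices: x_1* = 16·1.15/1 = 18.4.

x_1* = 18.4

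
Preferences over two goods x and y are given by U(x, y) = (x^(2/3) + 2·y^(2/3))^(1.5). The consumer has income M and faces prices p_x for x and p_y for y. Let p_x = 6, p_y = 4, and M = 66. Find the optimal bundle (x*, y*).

Substitute y = (y/x)·x into the budget: x* = M/(p_x + p_y·(y/x)).
Numerically y/x = 27, so x* = 66/(6 + 4·27) = 0.5789 and y* = 27·0.5789 = 15.6316.

x* = 0.5789, y* = 15.6316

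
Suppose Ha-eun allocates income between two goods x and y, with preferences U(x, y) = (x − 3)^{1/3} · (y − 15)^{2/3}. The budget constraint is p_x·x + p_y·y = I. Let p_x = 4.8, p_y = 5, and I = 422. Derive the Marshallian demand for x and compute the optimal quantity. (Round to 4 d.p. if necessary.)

x* = 26.0972

Let x' = x−3, y' = y−15. MRS = (1/2)·y'/x' = p_x/p_y.
After buying the subsistence bundle (3, 15), a share 1/3 of the remaining income goes to x: x* = 3 + 1/3·(I − 3p_x − 15p_y)/p_x.
Discretionary income = 422 − 3·4.8 − 15·5 = 332.6; x* = 3 + 1/3·332.6/4.8 = 26.0972.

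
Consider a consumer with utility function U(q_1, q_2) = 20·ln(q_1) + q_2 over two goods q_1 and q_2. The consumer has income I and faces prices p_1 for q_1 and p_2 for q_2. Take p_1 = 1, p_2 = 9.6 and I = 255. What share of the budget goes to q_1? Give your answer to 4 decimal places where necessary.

share on q_1 = 0.7529

So q_1*(p_1,p_2) = 20·p_2/p_1, independent of income; and q_2* = (I − 20·p_2)/p_2.
At the given prices: q_1* = 20·9.6/1 = 192, and q_2* = 6.5625.
Expenditure on q_1: 1·192 = 192; share = 0.7529.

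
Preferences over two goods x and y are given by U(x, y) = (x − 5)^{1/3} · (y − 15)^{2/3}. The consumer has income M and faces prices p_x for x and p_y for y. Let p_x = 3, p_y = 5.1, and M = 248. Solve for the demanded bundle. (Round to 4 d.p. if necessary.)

Substituting into the budget: x* = 5 + 1/3·(M − 5·p_x − 15·p_y)/p_x, and y* = 15 + 2/3·(…)/p_y.
Discretionary income = 248 − 5·3 − 15·5.1 = 156.5; x* = 5 + 1/3·156.5/3 = 22.3889; y* = 15 + 2/3·156.5/5.1 = 35.4575.

x* = 22.3889, y* = 35.4575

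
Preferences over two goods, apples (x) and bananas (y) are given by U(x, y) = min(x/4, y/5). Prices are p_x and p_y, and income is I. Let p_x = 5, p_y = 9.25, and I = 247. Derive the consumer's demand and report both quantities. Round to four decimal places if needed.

Leontief preferences: the optimum is at the kink where x/4 = y/5, i.e. y = (5/4)·x.
Budget: p_x·x + p_y·(5/4)·x = I, so (4·p_x + 5·p_y)·x = 4·I.
Demand: x*(p_x,p_y,I) = 4·I/(4·p_x + 5·p_y), y* = 5·I/(4·p_x + 5·p_y).
Here 4·5 + 5·9.25 = 66.25, giving x* = 14.9132 and y* = 18.6415.

x* = 14.9132, y* = 18.6415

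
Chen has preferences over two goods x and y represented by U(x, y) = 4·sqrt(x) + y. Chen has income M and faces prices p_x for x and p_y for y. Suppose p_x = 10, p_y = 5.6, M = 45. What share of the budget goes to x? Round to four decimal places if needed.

share on x = 0.2788

Thus x* = (2·p_y/p_x)² — independent of M — with the rest of income spent on y.
Plugging in: x* = (2·5.6/10)² = 1.2544, y* = 5.7957.
Expenditure on x: 10·1.2544 = 12.544; share = 0.2788.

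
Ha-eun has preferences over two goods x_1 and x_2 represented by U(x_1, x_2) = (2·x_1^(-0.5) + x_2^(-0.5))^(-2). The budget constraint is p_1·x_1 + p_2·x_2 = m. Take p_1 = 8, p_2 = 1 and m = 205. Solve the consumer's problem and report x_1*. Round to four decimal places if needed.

MU_x_1 ∝ 2·x_1^(-1.5), MU_x_2 ∝ x_2^(-1.5), so MRS = 2·(x_2/x_1)^(1.5) = p_1/p_2.
Solve for the ratio: x_2/x_1 = [(1/2)·p_1/p_2]^(2/3).
Substitute x_2 = (x_2/x_1)·x_1 into the budget: x_1* = m/(p_1 + p_2·(x_2/x_1)).
Numerically x_2/x_1 = 2.519842, so x_1* = 205/(8 + 1·2.519842) = 19.487.

x_1* = 19.487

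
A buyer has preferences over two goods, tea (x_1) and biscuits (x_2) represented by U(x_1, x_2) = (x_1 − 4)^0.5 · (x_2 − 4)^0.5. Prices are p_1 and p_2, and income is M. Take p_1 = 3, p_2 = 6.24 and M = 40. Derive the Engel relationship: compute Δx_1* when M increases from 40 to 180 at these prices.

Δx_1* = 23.3333

Let x_1' = x_1−4, x_2' = x_2−4. MRS = x_2'/x_1' = p_1/p_2.
After buying the subsistence bundle (4, 4), a share 0.5 of the remaining income goes to x_1: x_1* = 4 + 0.5·(M − 4p_1 − 4p_2)/p_1.
Discretionary income = 40 − 4·3 − 4·6.24 = 3.04; x_1* = 4 + 0.5·3.04/3 = 4.5067.
At M' = 180: x_1* = 27.84. Change: 27.84 − 4.5067 = 23.3333.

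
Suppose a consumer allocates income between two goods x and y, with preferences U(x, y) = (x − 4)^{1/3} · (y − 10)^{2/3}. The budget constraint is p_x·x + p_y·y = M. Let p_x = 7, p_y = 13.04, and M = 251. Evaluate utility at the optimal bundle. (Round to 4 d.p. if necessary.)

V = 4.6234

After buying the subsistence bundle (4, 10), a share 1/3 of the remaining income goes to x: x* = 4 + 1/3·(M − 4p_x − 10p_y)/p_x.
Discretionary income = 251 − 4·7 − 10·13.04 = 92.6; x* = 4 + 1/3·92.6/7 = 8.4095; y* = 10 + 2/3·92.6/13.04 = 14.7342.
Utility at the optimum: U(8.4095, 14.7342) = 4.6234.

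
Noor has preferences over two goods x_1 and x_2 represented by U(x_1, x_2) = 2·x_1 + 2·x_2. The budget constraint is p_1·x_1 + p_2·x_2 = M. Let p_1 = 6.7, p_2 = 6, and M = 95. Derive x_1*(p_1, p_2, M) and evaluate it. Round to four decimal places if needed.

Linear utility — the consumer picks whichever good has higher MU/price: 2/6.7 = 0.2985 vs 2/6 = 0.3333.
x_2 gives more utility per dollar, so spend all income on x_2: x_2* = M/p_2, x_1* = 0.
Numerically: x_1* = 0, x_2* = 15.8333.

x_1* = 0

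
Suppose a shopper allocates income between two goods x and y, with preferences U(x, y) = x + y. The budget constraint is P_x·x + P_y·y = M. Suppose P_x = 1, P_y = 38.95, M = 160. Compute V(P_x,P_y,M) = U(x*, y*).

Linear utility — the consumer picks whichever good has higher MU/price: 1/1 = 1 vs 1/38.95 = 0.0257.
x gives more utility per dollar, so spend all income on x: x* = M/P_x, y* = 0.
Numerically: x* = 160, y* = 0.
Utility at the optimum: U(160, 0) = 160.

V = 160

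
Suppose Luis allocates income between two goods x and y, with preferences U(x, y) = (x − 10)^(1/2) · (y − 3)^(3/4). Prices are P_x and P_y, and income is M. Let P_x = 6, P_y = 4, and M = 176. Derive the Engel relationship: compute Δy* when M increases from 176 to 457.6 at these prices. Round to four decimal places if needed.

Δy* = 42.24

Let x' = x−10, y' = y−3. MRS = (2/3)·y'/x' = P_x/P_y.
After buying the subsistence bundle (10, 3), a share 0.4 of the remaining income goes to x: x* = 10 + 0.4·(M − 10P_x − 3P_y)/P_x.
Discretionary income = 176 − 10·6 − 3·4 = 104; y* = 3 + 0.6·104/4 = 18.6.
At M' = 457.6: y* = 60.84. Change: 60.84 − 18.6 = 42.24.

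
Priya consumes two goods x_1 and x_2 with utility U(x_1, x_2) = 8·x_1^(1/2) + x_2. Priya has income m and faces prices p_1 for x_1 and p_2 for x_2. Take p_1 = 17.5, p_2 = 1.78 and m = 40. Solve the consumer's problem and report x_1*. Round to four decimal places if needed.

Plugging in: x_1* = (4·1.78/17.5)² = 0.1655.

x_1* = 0.1655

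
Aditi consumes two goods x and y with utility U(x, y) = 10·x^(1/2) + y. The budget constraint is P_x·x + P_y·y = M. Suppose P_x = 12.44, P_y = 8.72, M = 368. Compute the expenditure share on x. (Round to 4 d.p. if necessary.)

share on x = 0.4152

Set MRS = P_x/P_y: 5·x^(−1/2) = P_x/P_y.
Solve: √x = 5·P_y/P_x, so x*(P_x,P_y) = (5·P_y/P_x)², and y* = (M − P_x·x*)/P_y.
Plugging in: x* = (5·8.72/12.44)² = 12.2838, y* = 24.6777.
Expenditure on x: 12.44·12.2838 = 152.8103; share = 0.4152.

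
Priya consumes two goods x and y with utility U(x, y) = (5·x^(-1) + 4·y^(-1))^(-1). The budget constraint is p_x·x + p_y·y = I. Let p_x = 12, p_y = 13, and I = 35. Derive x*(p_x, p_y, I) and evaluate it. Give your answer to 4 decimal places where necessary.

x* = 1.5105

MU_x ∝ 5·x^(-2), MU_y ∝ 4·y^(-2), so MRS = (5/4)·(y/x)^(2) = p_x/p_y.
Hence y/x = ((4/5)·p_x/p_y)^(1/(2)), i.e. raised to the 0.5 power.
Substitute y = (y/x)·x into the budget: x* = I/(p_x + p_y·(y/x)).
Numerically y/x = 0.859338, so x* = 35/(12 + 13·0.859338) = 1.5105.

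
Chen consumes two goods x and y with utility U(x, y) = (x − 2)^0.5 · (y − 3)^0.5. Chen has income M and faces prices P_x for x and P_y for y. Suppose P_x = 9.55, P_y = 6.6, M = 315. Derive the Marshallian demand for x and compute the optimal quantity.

x* = 16.4555

Let x' = x−2, y' = y−3. MRS = y'/x' = P_x/P_y.
Substituting into the budget: x* = 2 + 0.5·(M − 2·P_x − 3·P_y)/P_x, and y* = 3 + 0.5·(…)/P_y.
Discretionary income = 315 − 2·9.55 − 3·6.6 = 276.1; x* = 2 + 0.5·276.1/9.55 = 16.4555.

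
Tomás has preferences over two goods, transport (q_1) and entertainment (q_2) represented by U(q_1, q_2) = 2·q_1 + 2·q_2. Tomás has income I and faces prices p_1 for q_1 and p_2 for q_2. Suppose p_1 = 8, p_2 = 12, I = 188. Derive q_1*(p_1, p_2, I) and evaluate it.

Perfect substitutes: compare marginal utility per dollar. 2/p_1 vs 2/p_2 → 0.25 vs 0.1667.
q_1 gives more utility per dollar, so spend all income on q_1: q_1* = I/p_1, q_2* = 0.
Numerically: q_1* = 23.5, q_2* = 0.

q_1* = 23.5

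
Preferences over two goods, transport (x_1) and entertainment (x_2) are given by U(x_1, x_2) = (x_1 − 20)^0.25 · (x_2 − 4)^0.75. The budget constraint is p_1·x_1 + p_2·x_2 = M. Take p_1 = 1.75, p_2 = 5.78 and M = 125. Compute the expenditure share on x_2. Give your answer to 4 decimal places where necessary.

MRS = (1/3)·(x_2−4)/(x_1−20). Tangency with p_1/p_2 gives x_2−4 = 3·(p_1/p_2)·(x_1−20).
Substituting into the budget: x_1* = 20 + 0.25·(M − 20·p_1 − 4·p_2)/p_1, and x_2* = 4 + 0.75·(…)/p_2.
Discretionary income = 125 − 20·1.75 − 4·5.78 = 66.88; x_1* = 20 + 0.25·66.88/1.75 = 29.5543; x_2* = 4 + 0.75·66.88/5.78 = 12.6782.
Expenditure on x_2: 5.78·12.6782 = 73.28; share = 0.5862.

share on x_2 = 0.5862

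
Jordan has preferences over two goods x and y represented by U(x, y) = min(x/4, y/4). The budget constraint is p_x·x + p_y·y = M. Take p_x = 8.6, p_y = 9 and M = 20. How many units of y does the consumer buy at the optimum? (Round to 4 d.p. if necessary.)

With perfect complements, no substitution: consume in ratio x:y = 4:4.
Budget: p_x·x + p_y·x = M, so (4·p_x + 4·p_y)·x = 4·M.
Demand: x*(p_x,p_y,M) = 4·M/(4·p_x + 4·p_y), y* = 4·M/(4·p_x + 4·p_y).
Here 4·8.6 + 4·9 = 70.4, giving y* = 1.1364.

y* = 1.1364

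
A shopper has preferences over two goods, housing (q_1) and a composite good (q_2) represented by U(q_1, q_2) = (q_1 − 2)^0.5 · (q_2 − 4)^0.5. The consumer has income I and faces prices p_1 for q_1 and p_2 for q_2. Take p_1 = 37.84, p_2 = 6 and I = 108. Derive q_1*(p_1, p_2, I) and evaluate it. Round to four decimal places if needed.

MRS = (q_2−4)/(q_1−2). Tangency with p_1/p_2 gives q_2−4 = (p_1/p_2)·(q_1−2).
Substituting into the budget: q_1* = 2 + 0.5·(I − 2·p_1 − 4·p_2)/p_1, and q_2* = 4 + 0.5·(…)/p_2.
Discretionary income = 108 − 2·37.84 − 4·6 = 8.32; q_1* = 2 + 0.5·8.32/37.84 = 2.1099.

q_1* = 2.1099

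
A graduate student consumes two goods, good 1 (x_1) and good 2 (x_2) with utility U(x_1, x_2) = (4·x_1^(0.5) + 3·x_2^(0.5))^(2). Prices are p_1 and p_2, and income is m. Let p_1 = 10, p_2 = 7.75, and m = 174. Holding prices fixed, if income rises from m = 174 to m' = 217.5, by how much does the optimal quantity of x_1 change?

MU_x_1 ∝ 4·x_1^(-0.5), MU_x_2 ∝ 3·x_2^(-0.5), so MRS = (4/3)·(x_2/x_1)^(0.5) = p_1/p_2.
Solve for the ratio: x_2/x_1 = [(3/4)·p_1/p_2]^(2).
Substitute x_2 = (x_2/x_1)·x_1 into the budget: x_1* = m/(p_1 + p_2·(x_2/x_1)).
Numerically x_2/x_1 = 0.936524, so x_1* = 174/(10 + 7.75·0.936524) = 10.0822.
At m' = 217.5: x_1* = 12.6028. Change: 12.6028 − 10.0822 = 2.5206.

Δx_1* = 2.5206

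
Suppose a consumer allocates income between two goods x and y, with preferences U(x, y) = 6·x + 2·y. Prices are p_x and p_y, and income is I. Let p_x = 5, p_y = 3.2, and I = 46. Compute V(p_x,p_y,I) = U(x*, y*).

x gives more utility per dollar, so spend all income on x: x* = I/p_x, y* = 0.
Numerically: x* = 9.2, y* = 0.
Utility at the optimum: U(9.2, 0) = 55.2.

V = 55.2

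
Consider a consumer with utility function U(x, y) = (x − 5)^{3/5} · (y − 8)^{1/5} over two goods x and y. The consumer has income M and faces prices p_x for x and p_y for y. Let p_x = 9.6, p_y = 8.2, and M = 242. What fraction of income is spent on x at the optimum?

share on x = 0.5963

Let x' = x−5, y' = y−8. MRS = 3·y'/x' = p_x/p_y.
After buying the subsistence bundle (5, 8), a share 0.75 of the remaining income goes to x: x* = 5 + 0.75·(M − 5p_x − 8p_y)/p_x.
Discretionary income = 242 − 5·9.6 − 8·8.2 = 128.4; x* = 5 + 0.75·128.4/9.6 = 15.0312; y* = 8 + 0.25·128.4/8.2 = 11.9146.
Expenditure on x: 9.6·15.0312 = 144.3; share = 0.5963.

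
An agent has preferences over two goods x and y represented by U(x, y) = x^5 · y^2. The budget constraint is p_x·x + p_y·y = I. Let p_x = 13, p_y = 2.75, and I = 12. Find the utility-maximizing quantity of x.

The MRS is (5/2)·y/x. Set MRS = p_x/p_y.
Rearranging, p_y·y = (2/5)·p_x·x. Substituting into the budget gives p_x·x·(1 + (2/5)) = I.
Demand: x*(p_x,p_y,I) = 5/7·I/p_x and y* = 2/7·I/p_y.
At p_x=13, p_y=2.75, I=12: x* = 5/7·12/13 = 0.6593.

x* = 0.6593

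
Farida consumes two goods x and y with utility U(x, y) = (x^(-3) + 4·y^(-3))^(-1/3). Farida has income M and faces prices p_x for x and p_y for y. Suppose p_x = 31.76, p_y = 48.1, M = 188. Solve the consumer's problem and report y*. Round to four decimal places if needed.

Substitute y = (y/x)·x into the budget: x* = M/(p_x + p_y·(y/x)).
Numerically y/x = 1.27482, so x* = 188/(31.76 + 48.1·1.27482) = 2.0198 and y* = 1.27482·2.0198 = 2.5749.

y* = 2.5749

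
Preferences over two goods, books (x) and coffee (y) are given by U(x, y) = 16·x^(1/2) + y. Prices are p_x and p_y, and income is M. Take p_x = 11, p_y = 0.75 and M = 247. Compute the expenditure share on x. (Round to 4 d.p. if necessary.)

share on x = 0.0132

MU_x = 8/√x, MU_y = 1. Tangency: 8/√x = p_x/p_y.
Thus x* = (8·p_y/p_x)² — independent of M — with the rest of income spent on y.
Plugging in: x* = (8·0.75/11)² = 0.2975, y* = 324.9697.
Expenditure on x: 11·0.2975 = 3.2727; share = 0.0132.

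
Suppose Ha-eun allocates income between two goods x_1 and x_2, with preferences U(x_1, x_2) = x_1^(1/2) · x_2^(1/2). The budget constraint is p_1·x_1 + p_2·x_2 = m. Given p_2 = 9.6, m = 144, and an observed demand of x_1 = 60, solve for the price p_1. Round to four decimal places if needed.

Tangency: MRS = x_2/x_1 = p_1/p_2.
Rearranging, p_2·x_2 = p_1·x_1. Substituting into the budget gives p_1·x_1·(1 + 1) = m.
Demand: x_1*(p_1,p_2,m) = 0.5·m/p_1 and x_2* = 0.5·m/p_2.
Set x_1* = 60 in the demand function and solve for p_1: p_1 = 1.2.

p_1 = 1.2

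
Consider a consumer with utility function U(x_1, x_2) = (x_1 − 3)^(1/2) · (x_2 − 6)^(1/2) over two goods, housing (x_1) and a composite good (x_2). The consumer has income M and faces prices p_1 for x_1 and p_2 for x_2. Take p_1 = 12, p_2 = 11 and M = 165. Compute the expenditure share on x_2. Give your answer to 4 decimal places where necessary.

share on x_2 = 0.5909

Let x_1' = x_1−3, x_2' = x_2−6. MRS = x_2'/x_1' = p_1/p_2.
Substituting into the budget: x_1* = 3 + 0.5·(M − 3·p_1 − 6·p_2)/p_1, and x_2* = 6 + 0.5·(…)/p_2.
Discretionary income = 165 − 3·12 − 6·11 = 63; x_1* = 3 + 0.5·63/12 = 5.625; x_2* = 6 + 0.5·63/11 = 8.8636.
Expenditure on x_2: 11·8.8636 = 97.5; share = 0.5909.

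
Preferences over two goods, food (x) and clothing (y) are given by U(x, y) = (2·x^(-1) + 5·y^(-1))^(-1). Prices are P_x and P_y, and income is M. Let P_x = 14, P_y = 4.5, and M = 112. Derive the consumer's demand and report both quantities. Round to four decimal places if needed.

MU_x ∝ 2·x^(-2), MU_y ∝ 5·y^(-2), so MRS = (2/5)·(y/x)^(2) = P_x/P_y.
Hence y/x = ((5/2)·P_x/P_y)^(1/(2)), i.e. raised to the 0.5 power.
With the ratio pinned down, the budget gives x* = M/(P_x + P_y·(y/x)) and y* = (y/x)·x*.
Numerically y/x = 2.788867, so x* = 112/(14 + 4.5·2.788867) = 4.2185 and y* = 2.788867·4.2185 = 11.7648.

x* = 4.2185, y* = 11.7648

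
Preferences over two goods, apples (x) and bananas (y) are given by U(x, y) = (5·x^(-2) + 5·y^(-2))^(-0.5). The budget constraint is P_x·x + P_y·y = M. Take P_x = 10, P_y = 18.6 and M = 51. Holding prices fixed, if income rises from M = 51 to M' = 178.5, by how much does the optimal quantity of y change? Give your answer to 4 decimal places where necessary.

Δy* = 4.1265

From the CES first-order condition, (y/x)^(3) = P_x/P_y.
Hence y/x = (P_x/P_y)^(1/(3)), i.e. raised to the 1/3 power.
Substitute y = (y/x)·x into the budget: x* = M/(P_x + P_y·(y/x)).
Numerically y/x = 0.813134, so x* = 51/(10 + 18.6·0.813134) = 2.0299 and y* = 0.813134·2.0299 = 1.6506.
At M' = 178.5: y* = 5.7771. Change: 5.7771 − 1.6506 = 4.1265.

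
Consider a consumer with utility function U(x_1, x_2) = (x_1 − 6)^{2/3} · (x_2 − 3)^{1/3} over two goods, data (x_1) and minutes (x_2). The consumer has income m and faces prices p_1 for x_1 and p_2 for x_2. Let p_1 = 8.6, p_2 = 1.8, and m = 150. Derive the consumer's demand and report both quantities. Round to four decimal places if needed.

x_1* = 13.2093, x_2* = 20.2222

MRS = 2·(x_2−3)/(x_1−6). Tangency with p_1/p_2 gives x_2−3 = (1/2)·(p_1/p_2)·(x_1−6).
After buying the subsistence bundle (6, 3), a share 2/3 of the remaining income goes to x_1: x_1* = 6 + 2/3·(m − 6p_1 − 3p_2)/p_1.
Discretionary income = 150 − 6·8.6 − 3·1.8 = 93; x_1* = 6 + 2/3·93/8.6 = 13.2093; x_2* = 3 + 1/3·93/1.8 = 20.2222.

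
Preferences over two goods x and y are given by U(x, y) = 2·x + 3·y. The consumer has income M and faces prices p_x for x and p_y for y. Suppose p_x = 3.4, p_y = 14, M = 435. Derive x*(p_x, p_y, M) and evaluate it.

Perfect substitutes: compare marginal utility per dollar. 2/p_x vs 3/p_y → 0.5882 vs 0.2143.
x gives more utility per dollar, so spend all income on x: x* = M/p_x, y* = 0.
Numerically: x* = 127.9412, y* = 0.

x* = 127.9412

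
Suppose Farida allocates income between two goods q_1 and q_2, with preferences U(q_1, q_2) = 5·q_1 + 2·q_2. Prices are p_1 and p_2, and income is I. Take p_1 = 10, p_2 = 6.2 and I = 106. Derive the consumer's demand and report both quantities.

Perfect substitutes: compare marginal utility per dollar. 5/p_1 vs 2/p_2 → 0.5 vs 0.3226.
q_1 gives more utility per dollar, so spend all income on q_1: q_1* = I/p_1, q_2* = 0.
Numerically: q_1* = 10.6, q_2* = 0.

q_1* = 10.6, q_2* = 0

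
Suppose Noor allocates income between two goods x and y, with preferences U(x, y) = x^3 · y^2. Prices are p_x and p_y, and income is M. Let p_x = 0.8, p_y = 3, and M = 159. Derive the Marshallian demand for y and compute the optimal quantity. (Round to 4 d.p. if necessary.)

Tangency: MRS = (3/2)·y/x = p_x/p_y.
So 3·p_y·y = 2·p_x·x; combined with the budget, a share 0.6 of income goes to x.
Demand: x*(p_x,p_y,M) = 0.6·M/p_x and y* = 0.4·M/p_y.
At p_x=0.8, p_y=3, M=159: y* = 0.4·159/3 = 21.2.

y* = 21.2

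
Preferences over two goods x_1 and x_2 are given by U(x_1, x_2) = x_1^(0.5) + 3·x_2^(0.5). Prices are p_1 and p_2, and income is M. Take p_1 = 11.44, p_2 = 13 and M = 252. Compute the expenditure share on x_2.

From the CES first-order condition, (1/3)·(x_2/x_1)^(0.5) = p_1/p_2.
Hence x_2/x_1 = (3·p_1/p_2)^(1/(0.5)), i.e. raised to the 2 power.
With the ratio pinned down, the budget gives x_1* = M/(p_1 + p_2·(x_2/x_1)) and x_2* = (x_2/x_1)·x_1*.
Numerically x_2/x_1 = 6.9696, so x_1* = 252/(11.44 + 13·6.9696) = 2.4695 and x_2* = 6.9696·2.4695 = 17.2115.
Expenditure on x_2: 13·17.2115 = 223.7489; share = 0.8879.

share on x_2 = 0.8879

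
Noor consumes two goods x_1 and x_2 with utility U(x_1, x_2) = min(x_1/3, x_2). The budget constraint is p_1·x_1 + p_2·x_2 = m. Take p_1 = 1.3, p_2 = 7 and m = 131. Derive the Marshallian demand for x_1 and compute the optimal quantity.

x_1* = 36.055

Here 3·1.3 + 7 = 10.9, giving x_1* = 36.055.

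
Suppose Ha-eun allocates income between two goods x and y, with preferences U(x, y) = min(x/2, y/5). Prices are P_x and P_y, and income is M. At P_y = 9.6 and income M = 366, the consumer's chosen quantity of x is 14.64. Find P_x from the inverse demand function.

Leontief preferences: the optimum is at the kink where x/2 = y/5, i.e. y = (5/2)·x.
Budget: P_x·x + P_y·(5/2)·x = M, so (2·P_x + 5·P_y)·x = 2·M.
Demand: x*(P_x,P_y,M) = 2·M/(2·P_x + 5·P_y), y* = 5·M/(2·P_x + 5·P_y).
Set x* = 14.64 in the demand function and solve for P_x: P_x = 1.

P_x = 1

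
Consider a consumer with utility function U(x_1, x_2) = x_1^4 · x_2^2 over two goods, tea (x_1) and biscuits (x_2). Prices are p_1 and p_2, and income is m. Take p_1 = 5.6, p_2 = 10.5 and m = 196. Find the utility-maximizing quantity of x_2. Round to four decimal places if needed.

x_2* = 6.2222

The MRS is 2·x_2/x_1. Set MRS = p_1/p_2.
So 4·p_2·x_2 = 2·p_1·x_1; combined with the budget, a share 2/3 of income goes to x_1.
Demand: x_1*(p_1,p_2,m) = 2/3·m/p_1 and x_2* = 1/3·m/p_2.
At p_1=5.6, p_2=10.5, m=196: x_2* = 1/3·196/10.5 = 6.2222.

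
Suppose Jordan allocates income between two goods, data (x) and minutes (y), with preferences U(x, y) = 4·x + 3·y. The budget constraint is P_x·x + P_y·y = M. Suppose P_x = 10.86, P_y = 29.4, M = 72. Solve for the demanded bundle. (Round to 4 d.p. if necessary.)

x* = 6.6298, y* = 0

Linear utility — the consumer picks whichever good has higher MU/price: 4/10.86 = 0.3683 vs 3/29.4 = 0.102.
x gives more utility per dollar, so spend all income on x: x* = M/P_x, y* = 0.
Numerically: x* = 6.6298, y* = 0.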